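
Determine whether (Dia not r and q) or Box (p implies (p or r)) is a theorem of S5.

Tableau for the negation not ((Dia not r and q) or Box (p implies (p or r))):
1. not ((Dia not r and q) or Box (p implies (p or r))), w0
2. not (Dia not r and q), w0
3. not Box (p implies (p or r)), w0
4. not Dia not r, w0
5. r, w0
6. not (p implies (p or r)), w1
7. p, w1
8. not (p or r), w1
9. not p, w1
10. not r, w1
Accessibility: w0Rw0, w0Rw1, w1Rw0, w1Rw1
Branch closes: p and not p both at w1.
Every branch of the negation's tableau closes; the branch above is one of them.

Valid in S5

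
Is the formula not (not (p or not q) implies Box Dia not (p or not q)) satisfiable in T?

Yes, satisfiable

1. not (not (p or not q) implies Box Dia not (p or not q)), 0
2. not (p or not q), 0
3. not Box Dia not (p or not q), 0
4. not p, 0
5. q, 0
6. not Dia not (p or not q), 1
7. p or not q, 1
8. not q, 1
Accessibility: 0R0, 0R1, 1R1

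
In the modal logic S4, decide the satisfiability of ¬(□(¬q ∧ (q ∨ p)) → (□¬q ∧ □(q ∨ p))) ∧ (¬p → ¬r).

Unsatisfiable

1. ¬(□(¬q ∧ (q ∨ p)) → (□¬q ∧ □(q ∨ p))) ∧ (¬p → ¬r), 0
2. ¬(□(¬q ∧ (q ∨ p)) → (□¬q ∧ □(q ∨ p))), 0
3. ¬p → ¬r, 0
4. □(¬q ∧ (q ∨ p)), 0
5. ¬(□¬q ∧ □(q ∨ p)), 0
6. ¬q ∧ (q ∨ p), 0
7. ¬q, 0
8. q ∨ p, 0
9. ¬r, 0
10. ¬□(q ∨ p), 0
11. p, 0
12. ¬(q ∨ p), 1
13. ¬q, 1
14. ¬p, 1
15. ¬q ∧ (q ∨ p), 1
16. q ∨ p, 1
17. p, 1
Accessibility: 0R0, 0R1, 1R1
Branch closes: p and ¬p both at 1.
(One branch shown.) All branches close.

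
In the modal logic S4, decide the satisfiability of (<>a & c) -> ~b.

1. (<>a & c) -> ~b, 0
2. ~b, 0
Accessibility: 0R0

Yes, satisfiable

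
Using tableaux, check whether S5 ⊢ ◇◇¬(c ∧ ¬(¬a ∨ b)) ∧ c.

No, not valid

Tableau for the negation ¬(◇◇¬(c ∧ ¬(¬a ∨ b)) ∧ c):
1. ¬(◇◇¬(c ∧ ¬(¬a ∨ b)) ∧ c), 0
2. ¬c, 0
Accessibility: 0R0
The negation has an open branch (countermodel exists).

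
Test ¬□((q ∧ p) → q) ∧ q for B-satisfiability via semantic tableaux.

1. ¬□((q ∧ p) → q) ∧ q, u
2. ¬□((q ∧ p) → q), u
3. q, u
4. ¬((q ∧ p) → q), v
5. q ∧ p, v
6. ¬q, v
7. q, v
8. p, v
Accessibility: uRu, uRv, vRu, vRv
Branch closes: q and ¬q both at v.
(One branch shown.) All branches close.

Unsatisfiable (every branch closes)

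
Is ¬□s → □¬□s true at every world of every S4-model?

Tableau for the negation ¬(¬□s → □¬□s):
1. ¬(¬□s → □¬□s), w0
2. ¬□s, w0
3. ¬□¬□s, w0
4. ¬s, w1
5. □s, w2
6. s, w2
Accessibility: w0Rw0, w0Rw1, w0Rw2, w1Rw1, w2Rw2
The negation has an open branch (countermodel exists).

No, not valid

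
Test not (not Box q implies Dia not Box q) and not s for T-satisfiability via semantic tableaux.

1. not (not Box q implies Dia not Box q) and not s, 0
2. not (not Box q implies Dia not Box q), 0
3. not s, 0
4. not Box q, 0
5. not Dia not Box q, 0
6. Box q, 0
7. q, 0
8. not q, 1
9. Box q, 1
10. q, 1
Accessibility: 0R0, 0R1, 1R1
Branch closes: q and not q both at 1.
(One branch shown.) All branches close.

Unsatisfiable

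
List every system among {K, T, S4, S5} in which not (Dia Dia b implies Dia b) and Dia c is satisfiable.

T-tableau for the formula:
1. not (Dia Dia b implies Dia b) and Dia c, w0
2. not (Dia Dia b implies Dia b), w0
3. Dia c, w0
4. Dia Dia b, w0
5. not Dia b, w0
6. not b, w0
7. c, w1
8. not b, w1
9. Dia b, w2
10. not b, w2
11. b, w3
Accessibility: w0Rw0, w0Rw1, w0Rw2, w1Rw1, w2Rw2, w2Rw3, w3Rw3
Complete open branch: satisfiable in T, hence also in K (this T-model is also a K-model).
S4-tableau for the formula:
1. not (Dia Dia b implies Dia b) and Dia c, w0
2. not (Dia Dia b implies Dia b), w0
3. Dia c, w0
4. Dia Dia b, w0
5. not Dia b, w0
6. not b, w0
7. c, w1
8. not b, w1
9. Dia b, w2
10. not b, w2
11. b, w3
12. not b, w3
Accessibility: w0Rw0, w0Rw1, w0Rw2, w0Rw3, w1Rw1, w2Rw2, w2Rw3, w3Rw3
Branch closes: b and not b both at w3.
Every branch closes (one shown): unsatisfiable in S4, hence also in S5 (every S5-frame is an S4-frame).

K, T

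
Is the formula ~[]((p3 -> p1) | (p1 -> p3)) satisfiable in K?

Unsatisfiable

1. ~[]((p3 -> p1) | (p1 -> p3)), 0
2. ~((p3 -> p1) | (p1 -> p3)), 1
3. ~(p3 -> p1), 1
4. ~(p1 -> p3), 1
5. p3, 1
6. ~p1, 1
7. p1, 1
8. ~p3, 1
Accessibility: 0R1
Branch closes: p1 and ~p1 both at 1.
All branches of the tableau close; one closing branch shown above.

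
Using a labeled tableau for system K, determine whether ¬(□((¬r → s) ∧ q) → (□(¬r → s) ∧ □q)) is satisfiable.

1. ¬(□((¬r → s) ∧ q) → (□(¬r → s) ∧ □q)), u
2. □((¬r → s) ∧ q), u   [¬→-rule on 1]
3. ¬(□(¬r → s) ∧ □q), u   [¬→-rule on 1]
4. ¬□(¬r → s), u   [¬∧-rule on 3 (branches; this branch)]
5. ¬(¬r → s), v   [¬□-rule on 4: fresh world v, uRv]
6. ¬r, v   [¬→-rule on 5]
7. ¬s, v   [¬→-rule on 5]
8. (¬r → s) ∧ q, v   [□-rule on 2 via uRv]
9. ¬r → s, v   [∧-rule on 8]
10. q, v   [∧-rule on 8]
11. s, v   [→-rule on 9 (branches; this branch)]
Accessibility: uRv
Branch closes: s and ¬s both at v.
(One branch shown.) All branches close.

Unsatisfiable (every branch closes)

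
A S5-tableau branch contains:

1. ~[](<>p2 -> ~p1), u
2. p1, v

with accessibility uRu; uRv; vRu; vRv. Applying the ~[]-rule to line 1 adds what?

a fresh world w with uRw, and ~(<>p2 -> ~p1) at w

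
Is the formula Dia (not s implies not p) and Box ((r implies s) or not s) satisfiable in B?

1. Dia (not s implies not p) and Box ((r implies s) or not s), 0
2. Dia (not s implies not p), 0
3. Box ((r implies s) or not s), 0
4. (r implies s) or not s, 0
5. not s, 0
6. not s implies not p, 1
7. (r implies s) or not s, 1
8. not p, 1
9. not s, 1
Accessibility: 0R0, 0R1, 1R0, 1R1

Satisfiable (open branch found)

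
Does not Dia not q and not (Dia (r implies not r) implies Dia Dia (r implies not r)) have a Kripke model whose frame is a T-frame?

1. not Dia not q and not (Dia (r implies not r) implies Dia Dia (r implies not r)), w0
2. not Dia not q, w0
3. not (Dia (r implies not r) implies Dia Dia (r implies not r)), w0
4. Dia (r implies not r), w0
5. not Dia Dia (r implies not r), w0
6. q, w0
7. not Dia (r implies not r), w0
8. not (r implies not r), w0
9. r, w0
10. r implies not r, w1
11. q, w1
12. not Dia (r implies not r), w1
13. not (r implies not r), w1
14. r, w1
15. not r, w1
Accessibility: w0Rw0, w0Rw1, w1Rw1
Branch closes: r and not r both at w1.
Every branch closes; the branch above is one of them.

Unsatisfiable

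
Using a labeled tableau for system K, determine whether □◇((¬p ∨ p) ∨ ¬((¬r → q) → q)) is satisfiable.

1. □◇((¬p ∨ p) ∨ ¬((¬r → q) → q)), w0

Satisfiable (open branch found)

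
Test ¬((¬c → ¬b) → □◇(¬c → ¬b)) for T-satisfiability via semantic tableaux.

1. ¬((¬c → ¬b) → □◇(¬c → ¬b)), 0
2. ¬c → ¬b, 0   [¬→-rule on 1]
3. ¬□◇(¬c → ¬b), 0   [¬→-rule on 1]
4. ¬b, 0   [→-rule on 2 (branches; this branch)]
5. ¬◇(¬c → ¬b), 1   [¬□-rule on 3: fresh world 1, 0R1]
6. ¬(¬c → ¬b), 1   [¬◇-rule on 5 via 1R1]
7. ¬c, 1   [¬→-rule on 6]
8. b, 1   [¬→-rule on 6]
Accessibility: 0R0, 0R1, 1R1

Satisfiable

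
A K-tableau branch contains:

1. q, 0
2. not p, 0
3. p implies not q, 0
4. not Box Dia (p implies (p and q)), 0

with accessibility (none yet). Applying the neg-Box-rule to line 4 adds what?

a fresh world 1 with 0R1, and not Dia (p implies (p and q)) at 1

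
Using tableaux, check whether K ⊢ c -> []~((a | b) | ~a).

Tableau for the negation ~(c -> []~((a | b) | ~a)):
1. ~(c -> []~((a | b) | ~a)), w0
2. c, w0   [~->-rule on 1]
3. ~[]~((a | b) | ~a), w0   [~->-rule on 1]
4. (a | b) | ~a, w1   [~[]-rule on 3: fresh world w1, w0Rw1]
5. ~a, w1   [|-rule on 4 (branches; this branch)]
Accessibility: w0Rw1
The negation has an open branch (countermodel exists).

Not valid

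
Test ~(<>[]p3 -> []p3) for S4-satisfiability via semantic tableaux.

1. ~(<>[]p3 -> []p3), u
2. <>[]p3, u   [~->-rule on 1]
3. ~[]p3, u   [~->-rule on 1]
4. []p3, v   [<>-rule on 2: fresh world v, uRv]
5. p3, v   [[]-rule on 4 via vRv]
6. ~p3, w   [~[]-rule on 3: fresh world w, uRw]
Accessibility: uRu, uRv, uRw, vRv, wRw

Satisfiable (open branch found)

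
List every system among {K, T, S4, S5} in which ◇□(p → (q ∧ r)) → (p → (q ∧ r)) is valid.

S5

S5-tableau for the negation ¬(◇□(p → (q ∧ r)) → (p → (q ∧ r))):
1. ¬(◇□(p → (q ∧ r)) → (p → (q ∧ r))), w0
2. ◇□(p → (q ∧ r)), w0
3. ¬(p → (q ∧ r)), w0
4. p, w0
5. ¬(q ∧ r), w0
6. ¬r, w0
7. □(p → (q ∧ r)), w1
8. p → (q ∧ r), w0
9. p → (q ∧ r), w1
10. q ∧ r, w0
11. q, w0
12. r, w0
Accessibility: w0Rw0, w0Rw1, w1Rw0, w1Rw1
Branch closes: r and ¬r both at w0.
Every branch closes (one shown): valid in S5.
S4-tableau for the negation ¬(◇□(p → (q ∧ r)) → (p → (q ∧ r))):
1. ¬(◇□(p → (q ∧ r)) → (p → (q ∧ r))), w0
2. ◇□(p → (q ∧ r)), w0
3. ¬(p → (q ∧ r)), w0
4. p, w0
5. ¬(q ∧ r), w0
6. ¬r, w0
7. □(p → (q ∧ r)), w1
8. p → (q ∧ r), w1
9. q ∧ r, w1
10. q, w1
11. r, w1
Accessibility: w0Rw0, w0Rw1, w1Rw1
Complete open branch: countermodel on an S4-frame, so not valid in S4, nor in K, T (the same frame is also a K-frame and a T-frame).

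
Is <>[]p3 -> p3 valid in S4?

Tableau for the negation ~(<>[]p3 -> p3):
1. ~(<>[]p3 -> p3), u
2. <>[]p3, u
3. ~p3, u
4. []p3, v
5. p3, v
Accessibility: uRu, uRv, vRv
The negation has an open branch (countermodel exists).

No, not valid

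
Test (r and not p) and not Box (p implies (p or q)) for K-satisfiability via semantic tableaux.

1. (r and not p) and not Box (p implies (p or q)), w0
2. r and not p, w0
3. not Box (p implies (p or q)), w0
4. r, w0
5. not p, w0
6. not (p implies (p or q)), w1
7. p, w1
8. not (p or q), w1
9. not p, w1
10. not q, w1
Accessibility: w0Rw1
Branch closes: p and not p both at w1.
(One branch shown.) All branches close.

Unsatisfiable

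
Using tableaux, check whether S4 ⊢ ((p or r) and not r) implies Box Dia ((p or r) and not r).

Tableau for the negation not (((p or r) and not r) implies Box Dia ((p or r) and not r)):
1. not (((p or r) and not r) implies Box Dia ((p or r) and not r)), w0
2. (p or r) and not r, w0
3. not Box Dia ((p or r) and not r), w0
4. p or r, w0
5. not r, w0
6. p, w0
7. not Dia ((p or r) and not r), w1
8. not ((p or r) and not r), w1
9. r, w1
Accessibility: w0Rw0, w0Rw1, w1Rw1
The negation has an open branch (countermodel exists).

Invalid (countermodel exists)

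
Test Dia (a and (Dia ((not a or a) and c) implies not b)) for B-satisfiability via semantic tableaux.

Yes, satisfiable

1. Dia (a and (Dia ((not a or a) and c) implies not b)), 0
2. a and (Dia ((not a or a) and c) implies not b), 1
3. a, 1
4. Dia ((not a or a) and c) implies not b, 1
5. not b, 1
Accessibility: 0R0, 0R1, 1R0, 1R1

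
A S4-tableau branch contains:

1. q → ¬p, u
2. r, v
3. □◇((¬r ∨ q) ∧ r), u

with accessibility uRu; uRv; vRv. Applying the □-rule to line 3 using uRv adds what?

◇((¬r ∨ q) ∧ r), v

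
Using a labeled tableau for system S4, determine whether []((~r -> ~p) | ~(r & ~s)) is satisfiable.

1. []((~r -> ~p) | ~(r & ~s)), 0
2. (~r -> ~p) | ~(r & ~s), 0
3. ~(r & ~s), 0
4. s, 0
Accessibility: 0R0

Satisfiable (open branch found)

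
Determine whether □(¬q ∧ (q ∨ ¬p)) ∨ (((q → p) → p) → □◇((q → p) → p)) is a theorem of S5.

Tableau for the negation ¬(□(¬q ∧ (q ∨ ¬p)) ∨ (((q → p) → p) → □◇((q → p) → p))):
1. ¬(□(¬q ∧ (q ∨ ¬p)) ∨ (((q → p) → p) → □◇((q → p) → p))), w0
2. ¬□(¬q ∧ (q ∨ ¬p)), w0
3. ¬(((q → p) → p) → □◇((q → p) → p)), w0
4. (q → p) → p, w0
5. ¬□◇((q → p) → p), w0
6. ¬(q → p), w0
7. q, w0
8. ¬p, w0
9. ¬(¬q ∧ (q ∨ ¬p)), w1
10. q, w1
11. ¬◇((q → p) → p), w2
12. ¬((q → p) → p), w0
13. q → p, w0
14. ¬((q → p) → p), w1
15. q → p, w1
16. ¬p, w1
17. ¬((q → p) → p), w2
18. q → p, w2
19. ¬p, w2
20. p, w0
Accessibility: w0Rw0, w0Rw1, w0Rw2, w1Rw0, w1Rw1, w1Rw2, w2Rw0, w2Rw1, w2Rw2
Branch closes: p and ¬p both at w0.
Every branch of the negation's tableau closes; the branch above is one of them.

Valid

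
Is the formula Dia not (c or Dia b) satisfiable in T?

1. Dia not (c or Dia b), w0
2. not (c or Dia b), w1
3. not c, w1
4. not Dia b, w1
5. not b, w1
Accessibility: w0Rw0, w0Rw1, w1Rw1

Satisfiable (open branch found)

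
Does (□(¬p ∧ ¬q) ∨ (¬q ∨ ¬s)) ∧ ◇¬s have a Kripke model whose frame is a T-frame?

1. (□(¬p ∧ ¬q) ∨ (¬q ∨ ¬s)) ∧ ◇¬s, u
2. □(¬p ∧ ¬q) ∨ (¬q ∨ ¬s), u   [∧-rule on 1]
3. ◇¬s, u   [∧-rule on 1]
4. ¬q ∨ ¬s, u   [∨-rule on 2 (branches; this branch)]
5. ¬s, u   [∨-rule on 4 (branches; this branch)]
6. ¬s, v   [◇-rule on 3: fresh world v, uRv]
Accessibility: uRu, uRv, vRv

Yes, satisfiable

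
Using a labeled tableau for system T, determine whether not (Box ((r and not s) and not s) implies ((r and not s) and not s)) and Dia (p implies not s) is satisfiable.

1. not (Box ((r and not s) and not s) implies ((r and not s) and not s)) and Dia (p implies not s), u
2. not (Box ((r and not s) and not s) implies ((r and not s) and not s)), u
3. Dia (p implies not s), u
4. Box ((r and not s) and not s), u
5. not ((r and not s) and not s), u
6. (r and not s) and not s, u
7. r and not s, u
8. not s, u
9. r, u
10. not (r and not s), u
11. s, u
Accessibility: uRu
Branch closes: s and not s both at u.
Every branch closes; the branch above is one of them.

No, unsatisfiable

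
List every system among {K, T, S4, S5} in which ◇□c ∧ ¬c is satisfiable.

K, T, S4

S4-tableau for the formula:
1. ◇□c ∧ ¬c, 0
2. ◇□c, 0
3. ¬c, 0
4. □c, 1
5. c, 1
Accessibility: 0R0, 0R1, 1R1
Complete open branch: satisfiable in S4, hence also in K, T (this S4-model is also a K-model and a T-model).
S5-tableau for the formula:
1. ◇□c ∧ ¬c, 0
2. ◇□c, 0
3. ¬c, 0
4. □c, 1
5. c, 0
Accessibility: 0R0, 0R1, 1R0, 1R1
Branch closes: c and ¬c both at 0.
Every branch closes (one shown): unsatisfiable in S5.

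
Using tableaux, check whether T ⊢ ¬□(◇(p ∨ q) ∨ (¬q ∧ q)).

Tableau for the negation □(◇(p ∨ q) ∨ (¬q ∧ q)):
1. □(◇(p ∨ q) ∨ (¬q ∧ q)), u
2. ◇(p ∨ q) ∨ (¬q ∧ q), u
3. ◇(p ∨ q), u
4. p ∨ q, v
5. ◇(p ∨ q) ∨ (¬q ∧ q), v
6. q, v
7. ◇(p ∨ q), v
8. p ∨ q, w
9. q, w
Accessibility: uRu, uRv, vRv, vRw, wRw
The negation has an open branch (countermodel exists).

No, not valid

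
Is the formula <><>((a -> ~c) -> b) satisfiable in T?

1. <><>((a -> ~c) -> b), w0
2. <>((a -> ~c) -> b), w1
3. (a -> ~c) -> b, w2
4. b, w2
Accessibility: w0Rw0, w0Rw1, w1Rw1, w1Rw2, w2Rw2

Satisfiable (open branch found)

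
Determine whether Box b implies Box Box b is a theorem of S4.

Valid

Tableau for the negation not (Box b implies Box Box b):
1. not (Box b implies Box Box b), w0
2. Box b, w0
3. not Box Box b, w0
4. b, w0
5. not Box b, w1
6. b, w1
7. not b, w2
8. b, w2
Accessibility: w0Rw0, w0Rw1, w0Rw2, w1Rw1, w1Rw2, w2Rw2
Branch closes: b and not b both at w2.
Every branch of the negation's tableau closes; the branch above is one of them.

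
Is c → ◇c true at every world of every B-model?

Tableau for the negation ¬(c → ◇c):
1. ¬(c → ◇c), u
2. c, u
3. ¬◇c, u
4. ¬c, u
Accessibility: uRu
Branch closes: c and ¬c both at u.
All branches of the negation close; one closing branch shown above.

Yes, valid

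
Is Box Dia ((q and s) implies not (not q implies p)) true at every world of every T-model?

Tableau for the negation not Box Dia ((q and s) implies not (not q implies p)):
1. not Box Dia ((q and s) implies not (not q implies p)), w0
2. not Dia ((q and s) implies not (not q implies p)), w1   [neg-Box-rule on 1: fresh world w1, w0Rw1]
3. not ((q and s) implies not (not q implies p)), w1   [neg-Dia-rule on 2 via w1Rw1]
4. q and s, w1   [neg-implies-rule on 3]
5. not q implies p, w1   [neg-implies-rule on 3]
6. q, w1   [and-rule on 4]
7. s, w1   [and-rule on 4]
8. p, w1   [implies-rule on 5 (branches; this branch)]
Accessibility: w0Rw0, w0Rw1, w1Rw1
The negation has an open branch (countermodel exists).

No, not valid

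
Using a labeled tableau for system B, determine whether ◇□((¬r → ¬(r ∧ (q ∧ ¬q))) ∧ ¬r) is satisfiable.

1. ◇□((¬r → ¬(r ∧ (q ∧ ¬q))) ∧ ¬r), u
2. □((¬r → ¬(r ∧ (q ∧ ¬q))) ∧ ¬r), v   [◇-rule on 1: fresh world v, uRv]
3. (¬r → ¬(r ∧ (q ∧ ¬q))) ∧ ¬r, u   [□-rule on 2 via vRu]
4. ¬r → ¬(r ∧ (q ∧ ¬q)), u   [∧-rule on 3]
5. ¬r, u   [∧-rule on 3]
6. (¬r → ¬(r ∧ (q ∧ ¬q))) ∧ ¬r, v   [□-rule on 2 via vRv]
7. ¬r → ¬(r ∧ (q ∧ ¬q)), v   [∧-rule on 6]
8. ¬r, v   [∧-rule on 6]
9. ¬(r ∧ (q ∧ ¬q)), u   [→-rule on 4 (branches; this branch)]
10. ¬(r ∧ (q ∧ ¬q)), v   [→-rule on 7 (branches; this branch)]
11. ¬(q ∧ ¬q), u   [¬∧-rule on 9 (branches; this branch)]
12. ¬(q ∧ ¬q), v   [¬∧-rule on 10 (branches; this branch)]
13. q, u   [¬∧-rule on 11 (branches; this branch)]
14. q, v   [¬∧-rule on 12 (branches; this branch)]
Accessibility: uRu, uRv, vRu, vRv

Satisfiable (open branch found)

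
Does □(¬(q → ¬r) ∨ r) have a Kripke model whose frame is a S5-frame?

1. □(¬(q → ¬r) ∨ r), u
2. ¬(q → ¬r) ∨ r, u
3. r, u
Accessibility: uRu

Satisfiable (open branch found)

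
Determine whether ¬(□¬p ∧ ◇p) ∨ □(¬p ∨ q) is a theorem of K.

Tableau for the negation ¬(¬(□¬p ∧ ◇p) ∨ □(¬p ∨ q)):
1. ¬(¬(□¬p ∧ ◇p) ∨ □(¬p ∨ q)), w0
2. □¬p ∧ ◇p, w0
3. ¬□(¬p ∨ q), w0
4. □¬p, w0
5. ◇p, w0
6. ¬(¬p ∨ q), w1
7. p, w1
8. ¬q, w1
9. ¬p, w1
Accessibility: w0Rw1
Branch closes: p and ¬p both at w1.
All branches of the negation close; one closing branch shown above.

Valid in K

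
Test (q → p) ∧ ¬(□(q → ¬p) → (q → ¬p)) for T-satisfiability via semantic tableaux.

Unsatisfiable (every branch closes)

1. (q → p) ∧ ¬(□(q → ¬p) → (q → ¬p)), 0
2. q → p, 0
3. ¬(□(q → ¬p) → (q → ¬p)), 0
4. □(q → ¬p), 0
5. ¬(q → ¬p), 0
6. q, 0
7. p, 0
8. q → ¬p, 0
9. ¬p, 0
Accessibility: 0R0
Branch closes: p and ¬p both at 0.
Every branch closes; the branch above is one of them.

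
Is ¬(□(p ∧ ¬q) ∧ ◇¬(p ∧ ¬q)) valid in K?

Valid in K

Tableau for the negation □(p ∧ ¬q) ∧ ◇¬(p ∧ ¬q):
1. □(p ∧ ¬q) ∧ ◇¬(p ∧ ¬q), u
2. □(p ∧ ¬q), u   [∧-rule on 1]
3. ◇¬(p ∧ ¬q), u   [∧-rule on 1]
4. ¬(p ∧ ¬q), v   [◇-rule on 3: fresh world v, uRv]
5. p ∧ ¬q, v   [□-rule on 2 via uRv]
6. p, v   [∧-rule on 5]
7. ¬q, v   [∧-rule on 5]
8. q, v   [¬∧-rule on 4 (branches; this branch)]
Accessibility: uRv
Branch closes: q and ¬q both at v.
Every branch of the negation's tableau closes; the branch above is one of them.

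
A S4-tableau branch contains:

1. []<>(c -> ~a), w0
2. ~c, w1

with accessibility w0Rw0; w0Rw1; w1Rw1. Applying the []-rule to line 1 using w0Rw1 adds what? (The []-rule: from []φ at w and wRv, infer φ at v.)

<>(c -> ~a), w1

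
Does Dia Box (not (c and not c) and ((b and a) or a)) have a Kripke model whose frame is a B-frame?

1. Dia Box (not (c and not c) and ((b and a) or a)), 0
2. Box (not (c and not c) and ((b and a) or a)), 1
3. not (c and not c) and ((b and a) or a), 0
4. not (c and not c), 0
5. (b and a) or a, 0
6. not (c and not c) and ((b and a) or a), 1
7. not (c and not c), 1
8. (b and a) or a, 1
9. c, 0
10. a, 0
11. c, 1
12. a, 1
Accessibility: 0R0, 0R1, 1R0, 1R1

Satisfiable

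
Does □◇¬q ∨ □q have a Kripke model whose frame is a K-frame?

1. □◇¬q ∨ □q, u
2. □q, u

Satisfiable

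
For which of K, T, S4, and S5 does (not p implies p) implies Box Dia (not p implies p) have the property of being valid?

S4-tableau for the negation not ((not p implies p) implies Box Dia (not p implies p)):
1. not ((not p implies p) implies Box Dia (not p implies p)), w0
2. not p implies p, w0
3. not Box Dia (not p implies p), w0
4. p, w0
5. not Dia (not p implies p), w1
6. not (not p implies p), w1
7. not p, w1
Accessibility: w0Rw0, w0Rw1, w1Rw1
Complete open branch: countermodel on an S4-frame, so not valid in S4, nor in K, T (the same frame is also a K-frame and a T-frame).
S5-tableau for the negation not ((not p implies p) implies Box Dia (not p implies p)):
1. not ((not p implies p) implies Box Dia (not p implies p)), w0
2. not p implies p, w0
3. not Box Dia (not p implies p), w0
4. p, w0
5. not Dia (not p implies p), w1
6. not (not p implies p), w0
7. not p, w0
Accessibility: w0Rw0, w0Rw1, w1Rw0, w1Rw1
Branch closes: p and not p both at w0.
Every branch closes (one shown): valid in S5.

S5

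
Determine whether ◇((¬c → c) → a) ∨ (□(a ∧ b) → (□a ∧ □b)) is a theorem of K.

Valid in K

Tableau for the negation ¬(◇((¬c → c) → a) ∨ (□(a ∧ b) → (□a ∧ □b))):
1. ¬(◇((¬c → c) → a) ∨ (□(a ∧ b) → (□a ∧ □b))), u
2. ¬◇((¬c → c) → a), u
3. ¬(□(a ∧ b) → (□a ∧ □b)), u
4. □(a ∧ b), u
5. ¬(□a ∧ □b), u
6. ¬□b, u
7. ¬b, v
8. ¬((¬c → c) → a), v
9. ¬c → c, v
10. ¬a, v
11. a ∧ b, v
12. a, v
13. b, v
Accessibility: uRv
Branch closes: a and ¬a both at v.
Every branch of the negation's tableau closes; the branch above is one of them.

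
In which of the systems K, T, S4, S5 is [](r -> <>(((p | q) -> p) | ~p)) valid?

T, S4, S5

T-tableau for the negation ~[](r -> <>(((p | q) -> p) | ~p)):
1. ~[](r -> <>(((p | q) -> p) | ~p)), u
2. ~(r -> <>(((p | q) -> p) | ~p)), v
3. r, v
4. ~<>(((p | q) -> p) | ~p), v
5. ~(((p | q) -> p) | ~p), v
6. ~((p | q) -> p), v
7. p, v
8. p | q, v
9. ~p, v
Accessibility: uRu, uRv, vRv
Branch closes: p and ~p both at v.
Every branch closes (one shown): valid in T, hence also in S4, S5 (every theorem of T is a theorem of S4 and S5).
K-tableau for the negation ~[](r -> <>(((p | q) -> p) | ~p)):
1. ~[](r -> <>(((p | q) -> p) | ~p)), u
2. ~(r -> <>(((p | q) -> p) | ~p)), v
3. r, v
4. ~<>(((p | q) -> p) | ~p), v
Accessibility: uRv
Complete open branch: countermodel on a K-frame, so not valid in K.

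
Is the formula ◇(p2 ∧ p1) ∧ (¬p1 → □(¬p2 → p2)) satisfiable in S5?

1. ◇(p2 ∧ p1) ∧ (¬p1 → □(¬p2 → p2)), 0
2. ◇(p2 ∧ p1), 0
3. ¬p1 → □(¬p2 → p2), 0
4. □(¬p2 → p2), 0
5. ¬p2 → p2, 0
6. p2, 0
7. p2 ∧ p1, 1
8. p2, 1
9. p1, 1
10. ¬p2 → p2, 1
Accessibility: 0R0, 0R1, 1R0, 1R1

Yes, satisfiable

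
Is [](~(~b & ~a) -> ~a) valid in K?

Tableau for the negation ~[](~(~b & ~a) -> ~a):
1. ~[](~(~b & ~a) -> ~a), u
2. ~(~(~b & ~a) -> ~a), v
3. ~(~b & ~a), v
4. a, v
Accessibility: uRv
The negation has an open branch (countermodel exists).

No, not valid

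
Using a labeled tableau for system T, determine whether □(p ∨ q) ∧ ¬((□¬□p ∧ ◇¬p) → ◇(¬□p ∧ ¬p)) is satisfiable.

Unsatisfiable (every branch closes)

1. □(p ∨ q) ∧ ¬((□¬□p ∧ ◇¬p) → ◇(¬□p ∧ ¬p)), w0
2. □(p ∨ q), w0
3. ¬((□¬□p ∧ ◇¬p) → ◇(¬□p ∧ ¬p)), w0
4. □¬□p ∧ ◇¬p, w0
5. ¬◇(¬□p ∧ ¬p), w0
6. □¬□p, w0
7. ◇¬p, w0
8. p ∨ q, w0
9. ¬(¬□p ∧ ¬p), w0
10. ¬□p, w0
11. q, w0
12. p, w0
13. ¬p, w1
14. p ∨ q, w1
15. ¬(¬□p ∧ ¬p), w1
16. ¬□p, w1
17. q, w1
18. □p, w1
19. p, w1
Accessibility: w0Rw0, w0Rw1, w1Rw1
Branch closes: p and ¬p both at w1.
Every branch closes; the branch above is one of them.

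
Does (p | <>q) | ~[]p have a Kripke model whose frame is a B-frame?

Satisfiable (open branch found)

1. (p | <>q) | ~[]p, w0
2. ~[]p, w0
3. ~p, w1
Accessibility: w0Rw0, w0Rw1, w1Rw0, w1Rw1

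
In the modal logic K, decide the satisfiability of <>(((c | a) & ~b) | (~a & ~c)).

Satisfiable

1. <>(((c | a) & ~b) | (~a & ~c)), u
2. ((c | a) & ~b) | (~a & ~c), v   [<>-rule on 1: fresh world v, uRv]
3. ~a & ~c, v   [|-rule on 2 (branches; this branch)]
4. ~a, v   [&-rule on 3]
5. ~c, v   [&-rule on 3]
Accessibility: uRv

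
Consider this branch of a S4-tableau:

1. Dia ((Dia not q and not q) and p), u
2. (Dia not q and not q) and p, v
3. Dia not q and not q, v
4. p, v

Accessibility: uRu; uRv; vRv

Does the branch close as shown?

No, open

There is no literal clash: for every atom and world, at most one sign appears.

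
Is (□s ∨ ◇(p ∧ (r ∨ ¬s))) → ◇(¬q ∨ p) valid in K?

Tableau for the negation ¬((□s ∨ ◇(p ∧ (r ∨ ¬s))) → ◇(¬q ∨ p)):
1. ¬((□s ∨ ◇(p ∧ (r ∨ ¬s))) → ◇(¬q ∨ p)), u
2. □s ∨ ◇(p ∧ (r ∨ ¬s)), u
3. ¬◇(¬q ∨ p), u
4. □s, u
The negation has an open branch (countermodel exists).

No, not valid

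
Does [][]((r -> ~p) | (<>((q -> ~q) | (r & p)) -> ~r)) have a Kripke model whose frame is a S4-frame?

Satisfiable

1. [][]((r -> ~p) | (<>((q -> ~q) | (r & p)) -> ~r)), 0
2. []((r -> ~p) | (<>((q -> ~q) | (r & p)) -> ~r)), 0   [[]-rule on 1 via 0R0]
3. (r -> ~p) | (<>((q -> ~q) | (r & p)) -> ~r), 0   [[]-rule on 2 via 0R0]
4. <>((q -> ~q) | (r & p)) -> ~r, 0   [|-rule on 3 (branches; this branch)]
5. ~r, 0   [->-rule on 4 (branches; this branch)]
Accessibility: 0R0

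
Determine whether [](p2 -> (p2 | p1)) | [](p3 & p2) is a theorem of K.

Valid

Tableau for the negation ~([](p2 -> (p2 | p1)) | [](p3 & p2)):
1. ~([](p2 -> (p2 | p1)) | [](p3 & p2)), w0
2. ~[](p2 -> (p2 | p1)), w0   [~|-rule on 1]
3. ~[](p3 & p2), w0   [~|-rule on 1]
4. ~(p2 -> (p2 | p1)), w1   [~[]-rule on 2: fresh world w1, w0Rw1]
5. p2, w1   [~->-rule on 4]
6. ~(p2 | p1), w1   [~->-rule on 4]
7. ~p2, w1   [~|-rule on 6]
8. ~p1, w1   [~|-rule on 6]
Accessibility: w0Rw1
Branch closes: p2 and ~p2 both at w1.
Every branch of the negation's tableau closes; the branch above is one of them.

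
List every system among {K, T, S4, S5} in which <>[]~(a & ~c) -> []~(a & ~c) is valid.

S4-tableau for the negation ~(<>[]~(a & ~c) -> []~(a & ~c)):
1. ~(<>[]~(a & ~c) -> []~(a & ~c)), 0
2. <>[]~(a & ~c), 0   [~->-rule on 1]
3. ~[]~(a & ~c), 0   [~->-rule on 1]
4. []~(a & ~c), 1   [<>-rule on 2: fresh world 1, 0R1]
5. ~(a & ~c), 1   [[]-rule on 4 via 1R1]
6. c, 1   [~&-rule on 5 (branches; this branch)]
7. a & ~c, 2   [~[]-rule on 3: fresh world 2, 0R2]
8. a, 2   [&-rule on 7]
9. ~c, 2   [&-rule on 7]
Accessibility: 0R0, 0R1, 0R2, 1R1, 2R2
Complete open branch: countermodel on an S4-frame, so not valid in S4, nor in K, T (the same frame is also a K-frame and a T-frame).
S5-tableau for the negation ~(<>[]~(a & ~c) -> []~(a & ~c)):
1. ~(<>[]~(a & ~c) -> []~(a & ~c)), 0
2. <>[]~(a & ~c), 0   [~->-rule on 1]
3. ~[]~(a & ~c), 0   [~->-rule on 1]
4. []~(a & ~c), 1   [<>-rule on 2: fresh world 1, 0R1]
5. ~(a & ~c), 0   [[]-rule on 4 via 1R0]
6. ~(a & ~c), 1   [[]-rule on 4 via 1R1]
7. c, 0   [~&-rule on 5 (branches; this branch)]
8. c, 1   [~&-rule on 6 (branches; this branch)]
9. a & ~c, 2   [~[]-rule on 3: fresh world 2, 0R2]
10. a, 2   [&-rule on 9]
11. ~c, 2   [&-rule on 9]
12. ~(a & ~c), 2   [[]-rule on 4 via 1R2]
13. c, 2   [~&-rule on 12 (branches; this branch)]
Accessibility: 0R0, 0R1, 0R2, 1R0, 1R1, 1R2, 2R0, 2R1, 2R2
Branch closes: c and ~c both at 2.
Every branch closes (one shown): valid in S5.

S5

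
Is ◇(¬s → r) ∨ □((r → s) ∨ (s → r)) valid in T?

Valid in T

Tableau for the negation ¬(◇(¬s → r) ∨ □((r → s) ∨ (s → r))):
1. ¬(◇(¬s → r) ∨ □((r → s) ∨ (s → r))), w0
2. ¬◇(¬s → r), w0   [¬∨-rule on 1]
3. ¬□((r → s) ∨ (s → r)), w0   [¬∨-rule on 1]
4. ¬(¬s → r), w0   [¬◇-rule on 2 via w0Rw0]
5. ¬s, w0   [¬→-rule on 4]
6. ¬r, w0   [¬→-rule on 4]
7. ¬((r → s) ∨ (s → r)), w1   [¬□-rule on 3: fresh world w1, w0Rw1]
8. ¬(r → s), w1   [¬∨-rule on 7]
9. ¬(s → r), w1   [¬∨-rule on 7]
10. r, w1   [¬→-rule on 8]
11. ¬s, w1   [¬→-rule on 8]
12. s, w1   [¬→-rule on 9]
13. ¬r, w1   [¬→-rule on 9]
Accessibility: w0Rw0, w0Rw1, w1Rw1
Branch closes: s and ¬s both at w1.
Every branch of the negation's tableau closes; the branch above is one of them.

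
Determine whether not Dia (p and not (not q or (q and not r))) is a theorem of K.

Not valid

Tableau for the negation Dia (p and not (not q or (q and not r))):
1. Dia (p and not (not q or (q and not r))), w0
2. p and not (not q or (q and not r)), w1   [Dia-rule on 1: fresh world w1, w0Rw1]
3. p, w1   [and-rule on 2]
4. not (not q or (q and not r)), w1   [and-rule on 2]
5. q, w1   [neg-or-rule on 4]
6. not (q and not r), w1   [neg-or-rule on 4]
7. r, w1   [neg-and-rule on 6 (branches; this branch)]
Accessibility: w0Rw1
The negation has an open branch (countermodel exists).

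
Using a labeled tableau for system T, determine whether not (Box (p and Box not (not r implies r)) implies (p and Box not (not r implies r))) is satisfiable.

1. not (Box (p and Box not (not r implies r)) implies (p and Box not (not r implies r))), 0
2. Box (p and Box not (not r implies r)), 0   [neg-implies-rule on 1]
3. not (p and Box not (not r implies r)), 0   [neg-implies-rule on 1]
4. p and Box not (not r implies r), 0   [Box-rule on 2 via 0R0]
5. p, 0   [and-rule on 4]
6. Box not (not r implies r), 0   [and-rule on 4]
7. not (not r implies r), 0   [Box-rule on 6 via 0R0]
8. not r, 0   [neg-implies-rule on 7]
9. not Box not (not r implies r), 0   [neg-and-rule on 3 (branches; this branch)]
10. not r implies r, 1   [neg-Box-rule on 9: fresh world 1, 0R1]
11. p and Box not (not r implies r), 1   [Box-rule on 2 via 0R1]
12. p, 1   [and-rule on 11]
13. Box not (not r implies r), 1   [and-rule on 11]
14. not (not r implies r), 1   [Box-rule on 6 via 0R1]
15. not r, 1   [neg-implies-rule on 14]
16. r, 1   [implies-rule on 10 (branches; this branch)]
Accessibility: 0R0, 0R1, 1R1
Branch closes: r and not r both at 1.
(One branch shown.) All branches close.

Unsatisfiable (every branch closes)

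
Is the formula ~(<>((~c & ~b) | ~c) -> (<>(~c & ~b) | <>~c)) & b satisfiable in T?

Unsatisfiable

1. ~(<>((~c & ~b) | ~c) -> (<>(~c & ~b) | <>~c)) & b, 0
2. ~(<>((~c & ~b) | ~c) -> (<>(~c & ~b) | <>~c)), 0   [&-rule on 1]
3. b, 0   [&-rule on 1]
4. <>((~c & ~b) | ~c), 0   [~->-rule on 2]
5. ~(<>(~c & ~b) | <>~c), 0   [~->-rule on 2]
6. ~<>(~c & ~b), 0   [~|-rule on 5]
7. ~<>~c, 0   [~|-rule on 5]
8. ~(~c & ~b), 0   [~<>-rule on 6 via 0R0]
9. c, 0   [~<>-rule on 7 via 0R0]
10. (~c & ~b) | ~c, 1   [<>-rule on 4: fresh world 1, 0R1]
11. ~(~c & ~b), 1   [~<>-rule on 6 via 0R1]
12. c, 1   [~<>-rule on 7 via 0R1]
13. ~c & ~b, 1   [|-rule on 10 (branches; this branch)]
14. ~c, 1   [&-rule on 13]
15. ~b, 1   [&-rule on 13]
Accessibility: 0R0, 0R1, 1R1
Branch closes: c and ~c both at 1.
Every branch closes; the branch above is one of them.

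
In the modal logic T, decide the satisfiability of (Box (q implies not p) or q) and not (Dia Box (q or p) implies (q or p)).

Satisfiable (open branch found)

1. (Box (q implies not p) or q) and not (Dia Box (q or p) implies (q or p)), 0
2. Box (q implies not p) or q, 0   [and-rule on 1]
3. not (Dia Box (q or p) implies (q or p)), 0   [and-rule on 1]
4. Dia Box (q or p), 0   [neg-implies-rule on 3]
5. not (q or p), 0   [neg-implies-rule on 3]
6. not q, 0   [neg-or-rule on 5]
7. not p, 0   [neg-or-rule on 5]
8. Box (q implies not p), 0   [or-rule on 2 (branches; this branch)]
9. q implies not p, 0   [Box-rule on 8 via 0R0]
10. Box (q or p), 1   [Dia-rule on 4: fresh world 1, 0R1]
11. q implies not p, 1   [Box-rule on 8 via 0R1]
12. q or p, 1   [Box-rule on 10 via 1R1]
13. not p, 1   [implies-rule on 11 (branches; this branch)]
14. q, 1   [or-rule on 12 (branches; this branch)]
Accessibility: 0R0, 0R1, 1R1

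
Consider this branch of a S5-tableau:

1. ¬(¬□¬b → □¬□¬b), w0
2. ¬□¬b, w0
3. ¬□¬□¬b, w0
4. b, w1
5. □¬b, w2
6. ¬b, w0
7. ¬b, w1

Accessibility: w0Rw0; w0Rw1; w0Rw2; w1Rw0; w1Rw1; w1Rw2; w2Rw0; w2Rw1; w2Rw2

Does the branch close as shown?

Yes, closed

Both b and ¬b appear at w1.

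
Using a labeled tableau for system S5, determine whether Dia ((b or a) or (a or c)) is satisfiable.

1. Dia ((b or a) or (a or c)), u
2. (b or a) or (a or c), v
3. a or c, v
4. c, v
Accessibility: uRu, uRv, vRu, vRv

Satisfiable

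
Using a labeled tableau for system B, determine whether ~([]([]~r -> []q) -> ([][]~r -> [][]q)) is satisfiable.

Unsatisfiable (every branch closes)

1. ~([]([]~r -> []q) -> ([][]~r -> [][]q)), w0
2. []([]~r -> []q), w0   [~->-rule on 1]
3. ~([][]~r -> [][]q), w0   [~->-rule on 1]
4. [][]~r, w0   [~->-rule on 3]
5. ~[][]q, w0   [~->-rule on 3]
6. []~r -> []q, w0   [[]-rule on 2 via w0Rw0]
7. []~r, w0   [[]-rule on 4 via w0Rw0]
8. ~r, w0   [[]-rule on 7 via w0Rw0]
9. []q, w0   [->-rule on 6 (branches; this branch)]
10. q, w0   [[]-rule on 9 via w0Rw0]
11. ~[]q, w1   [~[]-rule on 5: fresh world w1, w0Rw1]
12. []~r -> []q, w1   [[]-rule on 2 via w0Rw1]
13. []~r, w1   [[]-rule on 4 via w0Rw1]
14. ~r, w1   [[]-rule on 7 via w0Rw1]
15. q, w1   [[]-rule on 9 via w0Rw1]
16. ~[]~r, w1   [->-rule on 12 (branches; this branch)]
17. ~q, w2   [~[]-rule on 11: fresh world w2, w1Rw2]
18. ~r, w2   [[]-rule on 13 via w1Rw2]
19. r, w3   [~[]-rule on 16: fresh world w3, w1Rw3]
20. ~r, w3   [[]-rule on 13 via w1Rw3]
Accessibility: w0Rw0, w0Rw1, w1Rw0, w1Rw1, w1Rw2, w1Rw3, w2Rw1, w2Rw2, w3Rw1, w3Rw3
Branch closes: r and ~r both at w3.
Every branch closes; the branch above is one of them.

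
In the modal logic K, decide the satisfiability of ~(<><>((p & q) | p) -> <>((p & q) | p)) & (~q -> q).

1. ~(<><>((p & q) | p) -> <>((p & q) | p)) & (~q -> q), 0
2. ~(<><>((p & q) | p) -> <>((p & q) | p)), 0
3. ~q -> q, 0
4. <><>((p & q) | p), 0
5. ~<>((p & q) | p), 0
6. q, 0
7. <>((p & q) | p), 1
8. ~((p & q) | p), 1
9. ~(p & q), 1
10. ~p, 1
11. ~q, 1
12. (p & q) | p, 2
13. p, 2
Accessibility: 0R1, 1R2

Yes, satisfiable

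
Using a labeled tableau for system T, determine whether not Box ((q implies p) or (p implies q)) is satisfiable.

1. not Box ((q implies p) or (p implies q)), 0
2. not ((q implies p) or (p implies q)), 1
3. not (q implies p), 1
4. not (p implies q), 1
5. q, 1
6. not p, 1
7. p, 1
8. not q, 1
Accessibility: 0R0, 0R1, 1R1
Branch closes: p and not p both at 1.
All branches of the tableau close; one closing branch shown above.

Unsatisfiable (every branch closes)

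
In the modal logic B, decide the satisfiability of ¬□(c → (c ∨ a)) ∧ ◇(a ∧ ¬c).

Unsatisfiable

1. ¬□(c → (c ∨ a)) ∧ ◇(a ∧ ¬c), u
2. ¬□(c → (c ∨ a)), u   [∧-rule on 1]
3. ◇(a ∧ ¬c), u   [∧-rule on 1]
4. ¬(c → (c ∨ a)), v   [¬□-rule on 2: fresh world v, uRv]
5. c, v   [¬→-rule on 4]
6. ¬(c ∨ a), v   [¬→-rule on 4]
7. ¬c, v   [¬∨-rule on 6]
8. ¬a, v   [¬∨-rule on 6]
Accessibility: uRu, uRv, vRu, vRv
Branch closes: c and ¬c both at v.
All branches of the tableau close; one closing branch shown above.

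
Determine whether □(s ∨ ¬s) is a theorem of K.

Tableau for the negation ¬□(s ∨ ¬s):
1. ¬□(s ∨ ¬s), w0
2. ¬(s ∨ ¬s), w1
3. ¬s, w1
4. s, w1
Accessibility: w0Rw1
Branch closes: s and ¬s both at w1.
All branches of the negation close; one closing branch shown above.

Valid in K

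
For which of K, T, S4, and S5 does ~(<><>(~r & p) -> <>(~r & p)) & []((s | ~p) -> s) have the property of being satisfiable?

S4-tableau for the formula:
1. ~(<><>(~r & p) -> <>(~r & p)) & []((s | ~p) -> s), w0
2. ~(<><>(~r & p) -> <>(~r & p)), w0   [&-rule on 1]
3. []((s | ~p) -> s), w0   [&-rule on 1]
4. <><>(~r & p), w0   [~->-rule on 2]
5. ~<>(~r & p), w0   [~->-rule on 2]
6. (s | ~p) -> s, w0   [[]-rule on 3 via w0Rw0]
7. ~(~r & p), w0   [~<>-rule on 5 via w0Rw0]
8. ~(s | ~p), w0   [->-rule on 6 (branches; this branch)]
9. ~s, w0   [~|-rule on 8]
10. p, w0   [~|-rule on 8]
11. r, w0   [~&-rule on 7 (branches; this branch)]
12. <>(~r & p), w1   [<>-rule on 4: fresh world w1, w0Rw1]
13. (s | ~p) -> s, w1   [[]-rule on 3 via w0Rw1]
14. ~(~r & p), w1   [~<>-rule on 5 via w0Rw1]
15. ~(s | ~p), w1   [->-rule on 13 (branches; this branch)]
16. ~s, w1   [~|-rule on 15]
17. p, w1   [~|-rule on 15]
18. r, w1   [~&-rule on 14 (branches; this branch)]
19. ~r & p, w2   [<>-rule on 12: fresh world w2, w1Rw2]
20. ~r, w2   [&-rule on 19]
21. p, w2   [&-rule on 19]
22. (s | ~p) -> s, w2   [[]-rule on 3 via w0Rw2]
23. ~(~r & p), w2   [~<>-rule on 5 via w0Rw2]
24. ~(s | ~p), w2   [->-rule on 22 (branches; this branch)]
25. ~s, w2   [~|-rule on 24]
26. ~p, w2   [~&-rule on 23 (branches; this branch)]
Accessibility: w0Rw0, w0Rw1, w0Rw2, w1Rw1, w1Rw2, w2Rw2
Branch closes: p and ~p both at w2.
Every branch closes (one shown): unsatisfiable in S4, hence also in S5 (every S5-frame is an S4-frame).
T-tableau for the formula:
1. ~(<><>(~r & p) -> <>(~r & p)) & []((s | ~p) -> s), w0
2. ~(<><>(~r & p) -> <>(~r & p)), w0   [&-rule on 1]
3. []((s | ~p) -> s), w0   [&-rule on 1]
4. <><>(~r & p), w0   [~->-rule on 2]
5. ~<>(~r & p), w0   [~->-rule on 2]
6. (s | ~p) -> s, w0   [[]-rule on 3 via w0Rw0]
7. ~(~r & p), w0   [~<>-rule on 5 via w0Rw0]
8. s, w0   [->-rule on 6 (branches; this branch)]
9. ~p, w0   [~&-rule on 7 (branches; this branch)]
10. <>(~r & p), w1   [<>-rule on 4: fresh world w1, w0Rw1]
11. (s | ~p) -> s, w1   [[]-rule on 3 via w0Rw1]
12. ~(~r & p), w1   [~<>-rule on 5 via w0Rw1]
13. s, w1   [->-rule on 11 (branches; this branch)]
14. ~p, w1   [~&-rule on 12 (branches; this branch)]
15. ~r & p, w2   [<>-rule on 10: fresh world w2, w1Rw2]
16. ~r, w2   [&-rule on 15]
17. p, w2   [&-rule on 15]
Accessibility: w0Rw0, w0Rw1, w1Rw1, w1Rw2, w2Rw2
Complete open branch: satisfiable in T, hence also in K (this T-model is also a K-model).

K, T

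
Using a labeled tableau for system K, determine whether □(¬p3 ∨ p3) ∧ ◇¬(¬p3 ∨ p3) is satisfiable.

Unsatisfiable

1. □(¬p3 ∨ p3) ∧ ◇¬(¬p3 ∨ p3), u
2. □(¬p3 ∨ p3), u
3. ◇¬(¬p3 ∨ p3), u
4. ¬(¬p3 ∨ p3), v
5. p3, v
6. ¬p3, v
Accessibility: uRv
Branch closes: p3 and ¬p3 both at v.
(One branch shown.) All branches close.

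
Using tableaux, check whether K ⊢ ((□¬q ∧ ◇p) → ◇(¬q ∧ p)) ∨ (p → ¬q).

Tableau for the negation ¬(((□¬q ∧ ◇p) → ◇(¬q ∧ p)) ∨ (p → ¬q)):
1. ¬(((□¬q ∧ ◇p) → ◇(¬q ∧ p)) ∨ (p → ¬q)), u
2. ¬((□¬q ∧ ◇p) → ◇(¬q ∧ p)), u
3. ¬(p → ¬q), u
4. □¬q ∧ ◇p, u
5. ¬◇(¬q ∧ p), u
6. p, u
7. q, u
8. □¬q, u
9. ◇p, u
10. p, v
11. ¬(¬q ∧ p), v
12. ¬q, v
13. ¬p, v
Accessibility: uRv
Branch closes: p and ¬p both at v.
All branches of the negation close; one closing branch shown above.

Yes, valid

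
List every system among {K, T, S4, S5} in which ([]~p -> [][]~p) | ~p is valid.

K-tableau for the negation ~(([]~p -> [][]~p) | ~p):
1. ~(([]~p -> [][]~p) | ~p), w0
2. ~([]~p -> [][]~p), w0
3. p, w0
4. []~p, w0
5. ~[][]~p, w0
6. ~[]~p, w1
7. ~p, w1
8. p, w2
Accessibility: w0Rw1, w1Rw2
Complete open branch: countermodel on a K-frame, so not valid in K.
T-tableau for the negation ~(([]~p -> [][]~p) | ~p):
1. ~(([]~p -> [][]~p) | ~p), w0
2. ~([]~p -> [][]~p), w0
3. p, w0
4. []~p, w0
5. ~[][]~p, w0
6. ~p, w0
Accessibility: w0Rw0
Branch closes: p and ~p both at w0.
Every branch closes (one shown): valid in T, hence also in S4, S5 (every theorem of T is a theorem of S4 and S5).

T, S4, S5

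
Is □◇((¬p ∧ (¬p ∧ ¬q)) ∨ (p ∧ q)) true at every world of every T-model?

Invalid (countermodel exists)

Tableau for the negation ¬□◇((¬p ∧ (¬p ∧ ¬q)) ∨ (p ∧ q)):
1. ¬□◇((¬p ∧ (¬p ∧ ¬q)) ∨ (p ∧ q)), u
2. ¬◇((¬p ∧ (¬p ∧ ¬q)) ∨ (p ∧ q)), v
3. ¬((¬p ∧ (¬p ∧ ¬q)) ∨ (p ∧ q)), v
4. ¬(¬p ∧ (¬p ∧ ¬q)), v
5. ¬(p ∧ q), v
6. ¬(¬p ∧ ¬q), v
7. ¬q, v
8. p, v
Accessibility: uRu, uRv, vRv
The negation has an open branch (countermodel exists).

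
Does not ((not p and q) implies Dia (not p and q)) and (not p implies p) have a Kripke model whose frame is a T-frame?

Unsatisfiable

1. not ((not p and q) implies Dia (not p and q)) and (not p implies p), w0
2. not ((not p and q) implies Dia (not p and q)), w0   [and-rule on 1]
3. not p implies p, w0   [and-rule on 1]
4. not p and q, w0   [neg-implies-rule on 2]
5. not Dia (not p and q), w0   [neg-implies-rule on 2]
6. not p, w0   [and-rule on 4]
7. q, w0   [and-rule on 4]
8. not (not p and q), w0   [neg-Dia-rule on 5 via w0Rw0]
9. p, w0   [implies-rule on 3 (branches; this branch)]
Accessibility: w0Rw0
Branch closes: p and not p both at w0.
All branches of the tableau close; one closing branch shown above.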